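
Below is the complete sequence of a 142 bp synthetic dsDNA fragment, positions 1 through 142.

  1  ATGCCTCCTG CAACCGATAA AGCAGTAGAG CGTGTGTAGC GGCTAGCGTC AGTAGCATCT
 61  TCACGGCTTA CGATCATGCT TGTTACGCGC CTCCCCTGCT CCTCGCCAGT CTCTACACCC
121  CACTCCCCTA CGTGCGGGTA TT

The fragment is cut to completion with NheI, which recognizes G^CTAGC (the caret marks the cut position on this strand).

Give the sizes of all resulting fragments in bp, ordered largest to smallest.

100, 42 bp

The NheI site (GCTAGC) starts at position 42.
NheI cuts after the first base of each site, so after position 42.
Linear molecule, 1 cut → 2 fragments:
  1–42 → 42 bp
  43–142 → 100 bp
Sorted largest to smallest: 100, 42 bp.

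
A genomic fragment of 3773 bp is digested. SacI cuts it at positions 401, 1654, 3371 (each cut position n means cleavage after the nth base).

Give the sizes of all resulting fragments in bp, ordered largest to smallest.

Linear molecule, 3 cuts → 4 fragments:
  401 − 0 = 401 bp
  1654 − 401 = 1253 bp
  3371 − 1654 = 1717 bp
  3773 − 3371 = 402 bp
Sorted largest to smallest: 1717, 1253, 402, 401 bp.

1717, 1253, 402, 401 bp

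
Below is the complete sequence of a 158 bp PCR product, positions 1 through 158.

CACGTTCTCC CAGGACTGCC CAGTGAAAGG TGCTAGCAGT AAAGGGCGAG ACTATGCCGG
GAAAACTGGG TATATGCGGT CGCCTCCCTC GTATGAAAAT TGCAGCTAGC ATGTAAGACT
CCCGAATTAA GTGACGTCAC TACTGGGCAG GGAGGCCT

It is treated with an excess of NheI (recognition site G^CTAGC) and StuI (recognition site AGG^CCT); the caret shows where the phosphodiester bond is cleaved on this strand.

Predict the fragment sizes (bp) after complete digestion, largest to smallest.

73, 50, 32, 3 bp

NheI sites (GCTAGC) start at positions 32, 105.
NheI cuts after the first base of each site, so after positions 32, 105.
The StuI site (AGGCCT) starts at position 153.
StuI cuts after base 3 of each site, so after position 155.
Combined cut positions: 32, 105, 155.
Linear molecule, 3 cuts → 4 fragments:
  1–32 → 32 bp
  33–105 → 73 bp
  106–155 → 50 bp
  156–158 → 3 bp
Sorted largest to smallest: 73, 50, 32, 3 bp.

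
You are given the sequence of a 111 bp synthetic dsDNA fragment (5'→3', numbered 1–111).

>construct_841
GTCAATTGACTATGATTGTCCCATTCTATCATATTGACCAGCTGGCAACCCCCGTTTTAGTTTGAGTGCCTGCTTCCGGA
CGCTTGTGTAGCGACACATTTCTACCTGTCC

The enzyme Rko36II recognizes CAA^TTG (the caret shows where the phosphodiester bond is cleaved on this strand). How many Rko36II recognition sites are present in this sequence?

1

CAATTG occurs starting at position 3.
Rko36II cuts at 1 site.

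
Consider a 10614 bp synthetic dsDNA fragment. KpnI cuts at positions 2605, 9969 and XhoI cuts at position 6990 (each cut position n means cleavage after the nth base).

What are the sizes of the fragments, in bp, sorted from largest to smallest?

4385, 2979, 2605, 645 bp

Combined cut positions (sorted): 2605, 6990, 9969.
Linear molecule, 3 cuts → 4 fragments:
  2605 − 0 = 2605 bp
  6990 − 2605 = 4385 bp
  9969 − 6990 = 2979 bp
  10614 − 9969 = 645 bp
Sorted largest to smallest: 4385, 2979, 2605, 645 bp.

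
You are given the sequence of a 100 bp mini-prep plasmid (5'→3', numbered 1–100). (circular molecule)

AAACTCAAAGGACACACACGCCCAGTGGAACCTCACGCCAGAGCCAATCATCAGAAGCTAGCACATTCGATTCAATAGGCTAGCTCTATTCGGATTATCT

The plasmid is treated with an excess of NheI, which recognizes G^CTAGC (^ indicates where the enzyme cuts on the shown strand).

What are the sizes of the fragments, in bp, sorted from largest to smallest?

NheI sites (GCTAGC) start at positions 57, 79.
NheI cuts after the first base of each site, so after positions 57, 79.
Circular molecule, 2 cuts → 2 fragments:
  58–79 → 22 bp
  80–100 then 1–57 → 21 + 57 = 78 bp
Sorted largest to smallest: 78, 22 bp.

78, 22 bp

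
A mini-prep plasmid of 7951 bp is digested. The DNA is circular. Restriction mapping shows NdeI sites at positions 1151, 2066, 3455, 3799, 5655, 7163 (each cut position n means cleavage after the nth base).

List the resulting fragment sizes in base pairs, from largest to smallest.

1939, 1856, 1508, 1389, 915, 344 bp

Circular molecule, 6 cuts → 6 fragments:
  2066 − 1151 = 915 bp
  3455 − 2066 = 1389 bp
  3799 − 3455 = 344 bp
  5655 − 3799 = 1856 bp
  7163 − 5655 = 1508 bp
  wrap: 7951 − 7163 + 1151 = 1939 bp
Sorted largest to smallest: 1939, 1856, 1508, 1389, 915, 344 bp.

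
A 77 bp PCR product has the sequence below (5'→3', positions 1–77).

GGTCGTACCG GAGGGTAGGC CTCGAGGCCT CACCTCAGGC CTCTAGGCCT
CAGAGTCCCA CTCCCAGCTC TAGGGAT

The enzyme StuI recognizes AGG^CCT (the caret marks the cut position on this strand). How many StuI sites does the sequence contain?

AGGCCT occurs starting at positions 17, 25, 37, 45.
StuI cuts at 4 sites.

4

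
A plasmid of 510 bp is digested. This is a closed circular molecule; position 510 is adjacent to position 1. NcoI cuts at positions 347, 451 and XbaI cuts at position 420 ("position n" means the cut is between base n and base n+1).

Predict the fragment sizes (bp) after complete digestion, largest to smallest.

Combined cut positions (sorted): 347, 420, 451.
Circular molecule, 3 cuts → 3 fragments:
  420 − 347 = 73 bp
  451 − 420 = 31 bp
  wrap: 510 − 451 + 347 = 406 bp
Sorted largest to smallest: 406, 73, 31 bp.

406, 73, 31 bp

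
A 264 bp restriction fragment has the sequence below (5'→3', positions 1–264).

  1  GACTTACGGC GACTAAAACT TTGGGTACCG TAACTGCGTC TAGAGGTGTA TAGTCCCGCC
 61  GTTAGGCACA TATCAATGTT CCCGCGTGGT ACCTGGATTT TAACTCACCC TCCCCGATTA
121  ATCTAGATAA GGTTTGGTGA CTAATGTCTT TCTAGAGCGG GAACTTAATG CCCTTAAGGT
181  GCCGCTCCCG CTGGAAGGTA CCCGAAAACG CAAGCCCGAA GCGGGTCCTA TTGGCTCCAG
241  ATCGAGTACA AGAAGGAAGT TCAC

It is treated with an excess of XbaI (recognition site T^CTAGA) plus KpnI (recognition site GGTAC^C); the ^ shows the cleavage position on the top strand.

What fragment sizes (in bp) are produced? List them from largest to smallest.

63, 53, 50, 30, 29, 28, 11 bp

XbaI sites (TCTAGA) start at positions 39, 122, 151.
XbaI cuts after the first base of each site, so after positions 39, 122, 151.
KpnI sites (GGTACC) start at positions 24, 88, 197.
KpnI cuts after base 5 of each site (before the last base), so after positions 28, 92, 201.
Combined cut positions: 28, 39, 92, 122, 151, 201.
Linear molecule, 6 cuts → 7 fragments:
  1–28 → 28 bp
  29–39 → 11 bp
  40–92 → 53 bp
  93–122 → 30 bp
  123–151 → 29 bp
  152–201 → 50 bp
  202–264 → 63 bp
Sorted largest to smallest: 63, 53, 50, 30, 29, 28, 11 bp.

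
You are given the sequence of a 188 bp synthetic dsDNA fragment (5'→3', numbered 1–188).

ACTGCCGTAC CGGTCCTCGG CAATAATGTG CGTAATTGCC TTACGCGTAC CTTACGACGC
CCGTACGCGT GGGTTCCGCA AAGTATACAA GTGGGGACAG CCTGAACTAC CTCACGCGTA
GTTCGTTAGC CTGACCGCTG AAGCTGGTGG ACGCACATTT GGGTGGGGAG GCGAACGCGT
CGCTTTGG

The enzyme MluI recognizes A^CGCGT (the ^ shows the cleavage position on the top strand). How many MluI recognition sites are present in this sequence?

4

ACGCGT occurs starting at positions 43, 65, 114, 175.
MluI cuts at 4 sites.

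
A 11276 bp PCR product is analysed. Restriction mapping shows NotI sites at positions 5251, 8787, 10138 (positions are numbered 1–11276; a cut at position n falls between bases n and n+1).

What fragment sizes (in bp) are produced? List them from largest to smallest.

Linear molecule, 3 cuts → 4 fragments:
  5251 − 0 = 5251 bp
  8787 − 5251 = 3536 bp
  10138 − 8787 = 1351 bp
  11276 − 10138 = 1138 bp
Sorted largest to smallest: 5251, 3536, 1351, 1138 bp.

5251, 3536, 1351, 1138 bp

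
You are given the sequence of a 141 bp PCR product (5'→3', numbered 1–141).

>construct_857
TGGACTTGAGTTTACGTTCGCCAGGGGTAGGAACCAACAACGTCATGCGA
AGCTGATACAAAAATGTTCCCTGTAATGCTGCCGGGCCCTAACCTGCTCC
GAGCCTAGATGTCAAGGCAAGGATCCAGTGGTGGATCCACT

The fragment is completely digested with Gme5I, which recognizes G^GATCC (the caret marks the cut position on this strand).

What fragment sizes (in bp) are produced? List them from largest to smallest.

121, 12, 8 bp

Gme5I sites (GGATCC) start at positions 121, 133.
Gme5I cuts after the first base of each site, so after positions 121, 133.
Linear molecule, 2 cuts → 3 fragments:
  1–121 → 121 bp
  122–133 → 12 bp
  134–141 → 8 bp
Sorted largest to smallest: 121, 12, 8 bp.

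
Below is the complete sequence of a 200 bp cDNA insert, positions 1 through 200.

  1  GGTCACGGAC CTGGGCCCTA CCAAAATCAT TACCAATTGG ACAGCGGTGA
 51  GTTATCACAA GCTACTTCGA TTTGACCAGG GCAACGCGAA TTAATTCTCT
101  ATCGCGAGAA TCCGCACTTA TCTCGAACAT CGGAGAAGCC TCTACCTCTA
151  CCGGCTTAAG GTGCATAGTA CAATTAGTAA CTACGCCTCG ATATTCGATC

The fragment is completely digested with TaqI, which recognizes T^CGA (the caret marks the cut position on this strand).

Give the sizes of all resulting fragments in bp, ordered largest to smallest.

TaqI sites (TCGA) start at positions 67, 123, 188, 195.
TaqI cuts after the first base of each site, so after positions 67, 123, 188, 195.
Linear molecule, 4 cuts → 5 fragments:
  1–67 → 67 bp
  68–123 → 56 bp
  124–188 → 65 bp
  189–195 → 7 bp
  196–200 → 5 bp
Sorted largest to smallest: 67, 65, 56, 7, 5 bp.

67, 65, 56, 7, 5 bp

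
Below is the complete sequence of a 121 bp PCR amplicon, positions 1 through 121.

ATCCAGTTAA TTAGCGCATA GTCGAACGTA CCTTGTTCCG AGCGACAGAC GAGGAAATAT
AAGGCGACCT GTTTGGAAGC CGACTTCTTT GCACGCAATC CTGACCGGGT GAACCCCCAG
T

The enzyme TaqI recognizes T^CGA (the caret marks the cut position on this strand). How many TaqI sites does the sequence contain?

TCGA occurs starting at position 22.
TaqI cuts at 1 site.

1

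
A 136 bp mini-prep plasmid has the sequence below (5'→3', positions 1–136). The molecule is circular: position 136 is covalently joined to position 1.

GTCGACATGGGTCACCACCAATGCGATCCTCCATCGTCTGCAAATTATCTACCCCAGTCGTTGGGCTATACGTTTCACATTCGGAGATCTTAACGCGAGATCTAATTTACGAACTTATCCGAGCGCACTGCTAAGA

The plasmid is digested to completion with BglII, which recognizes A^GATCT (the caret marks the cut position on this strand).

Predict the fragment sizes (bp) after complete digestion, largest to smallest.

BglII sites (AGATCT) start at positions 85, 98.
BglII cuts after the first base of each site, so after positions 85, 98.
Circular molecule, 2 cuts → 2 fragments:
  86–98 → 13 bp
  99–136 then 1–85 → 38 + 85 = 123 bp
Sorted largest to smallest: 123, 13 bp.

123, 13 bp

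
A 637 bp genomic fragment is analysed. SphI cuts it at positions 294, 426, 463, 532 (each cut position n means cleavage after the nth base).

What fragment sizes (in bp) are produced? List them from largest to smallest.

294, 132, 105, 69, 37 bp

Linear molecule, 4 cuts → 5 fragments:
  294 − 0 = 294 bp
  426 − 294 = 132 bp
  463 − 426 = 37 bp
  532 − 463 = 69 bp
  637 − 532 = 105 bp
Sorted largest to smallest: 294, 132, 105, 69, 37 bp.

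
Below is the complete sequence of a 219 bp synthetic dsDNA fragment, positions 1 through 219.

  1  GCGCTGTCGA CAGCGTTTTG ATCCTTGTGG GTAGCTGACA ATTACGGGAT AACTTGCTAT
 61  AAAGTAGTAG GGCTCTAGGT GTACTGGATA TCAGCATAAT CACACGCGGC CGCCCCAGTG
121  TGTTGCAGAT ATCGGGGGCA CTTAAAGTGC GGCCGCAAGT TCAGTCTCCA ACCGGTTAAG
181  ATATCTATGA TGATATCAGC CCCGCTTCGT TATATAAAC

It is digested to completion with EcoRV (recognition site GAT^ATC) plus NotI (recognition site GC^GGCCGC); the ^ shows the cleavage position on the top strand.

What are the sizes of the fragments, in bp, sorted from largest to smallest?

EcoRV sites (GATATC) start at positions 87, 128, 180, 192.
EcoRV cuts after base 3 of each site, so after positions 89, 130, 182, 194.
NotI sites (GCGGCCGC) start at positions 106, 149.
NotI cuts after base 2 of each site, so after positions 107, 150.
Combined cut positions: 89, 107, 130, 150, 182, 194.
Linear molecule, 6 cuts → 7 fragments:
  1–89 → 89 bp
  90–107 → 18 bp
  108–130 → 23 bp
  131–150 → 20 bp
  151–182 → 32 bp
  183–194 → 12 bp
  195–219 → 25 bp
Sorted largest to smallest: 89, 32, 25, 23, 20, 18, 12 bp.

89, 32, 25, 23, 20, 18, 12 bp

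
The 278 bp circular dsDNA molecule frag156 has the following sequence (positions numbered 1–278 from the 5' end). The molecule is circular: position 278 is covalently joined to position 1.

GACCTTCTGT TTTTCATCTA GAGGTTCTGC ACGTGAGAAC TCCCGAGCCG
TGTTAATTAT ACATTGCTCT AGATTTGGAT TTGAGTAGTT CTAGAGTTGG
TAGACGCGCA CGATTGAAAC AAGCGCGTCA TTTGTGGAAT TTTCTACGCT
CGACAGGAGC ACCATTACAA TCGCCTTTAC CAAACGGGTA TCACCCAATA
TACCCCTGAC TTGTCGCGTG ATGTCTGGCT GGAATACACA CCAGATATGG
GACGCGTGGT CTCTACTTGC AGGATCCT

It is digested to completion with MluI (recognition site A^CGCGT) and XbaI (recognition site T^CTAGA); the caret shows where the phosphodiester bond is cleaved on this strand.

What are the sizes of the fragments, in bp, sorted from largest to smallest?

162, 51, 43, 22 bp

The MluI site (ACGCGT) starts at position 252.
MluI cuts after the first base of each site, so after position 252.
XbaI sites (TCTAGA) start at positions 17, 68, 90.
XbaI cuts after the first base of each site, so after positions 17, 68, 90.
Combined cut positions: 17, 68, 90, 252.
Circular molecule, 4 cuts → 4 fragments:
  18–68 → 51 bp
  69–90 → 22 bp
  91–252 → 162 bp
  253–278 then 1–17 → 26 + 17 = 43 bp
Sorted largest to smallest: 162, 51, 43, 22 bp.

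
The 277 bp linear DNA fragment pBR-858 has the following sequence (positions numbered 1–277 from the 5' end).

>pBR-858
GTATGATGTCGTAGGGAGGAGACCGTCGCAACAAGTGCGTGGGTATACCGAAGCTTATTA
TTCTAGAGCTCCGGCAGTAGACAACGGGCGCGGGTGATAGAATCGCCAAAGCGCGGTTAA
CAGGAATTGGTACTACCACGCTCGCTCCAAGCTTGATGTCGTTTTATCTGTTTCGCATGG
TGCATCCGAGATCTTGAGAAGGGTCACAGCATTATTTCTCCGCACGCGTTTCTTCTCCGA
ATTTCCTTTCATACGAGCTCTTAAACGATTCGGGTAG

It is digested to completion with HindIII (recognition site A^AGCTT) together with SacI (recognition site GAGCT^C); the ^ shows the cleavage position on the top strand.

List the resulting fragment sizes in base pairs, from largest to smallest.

110, 79, 51, 19, 18 bp

HindIII sites (AAGCTT) start at positions 51, 149.
HindIII cuts after the first base of each site, so after positions 51, 149.
SacI sites (GAGCTC) start at positions 66, 255.
SacI cuts after base 5 of each site (before the last base), so after positions 70, 259.
Combined cut positions: 51, 70, 149, 259.
Linear molecule, 4 cuts → 5 fragments:
  1–51 → 51 bp
  52–70 → 19 bp
  71–149 → 79 bp
  150–259 → 110 bp
  260–277 → 18 bp
Sorted largest to smallest: 110, 79, 51, 19, 18 bp.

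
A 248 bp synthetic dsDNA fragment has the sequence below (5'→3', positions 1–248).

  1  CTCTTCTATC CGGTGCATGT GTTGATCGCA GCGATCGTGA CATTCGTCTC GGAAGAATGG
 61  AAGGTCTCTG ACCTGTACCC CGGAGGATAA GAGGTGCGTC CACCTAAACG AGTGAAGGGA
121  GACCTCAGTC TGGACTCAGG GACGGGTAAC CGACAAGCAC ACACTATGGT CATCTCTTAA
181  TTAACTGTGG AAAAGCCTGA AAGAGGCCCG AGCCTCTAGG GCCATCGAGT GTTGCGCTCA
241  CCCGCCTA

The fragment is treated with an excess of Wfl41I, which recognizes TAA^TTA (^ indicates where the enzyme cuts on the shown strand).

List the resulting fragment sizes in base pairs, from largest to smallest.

180, 68 bp

The Wfl41I site (TAATTA) starts at position 178.
Wfl41I cuts after base 3 of each site, so after position 180.
Linear molecule, 1 cut → 2 fragments:
  1–180 → 180 bp
  181–248 → 68 bp
Sorted largest to smallest: 180, 68 bp.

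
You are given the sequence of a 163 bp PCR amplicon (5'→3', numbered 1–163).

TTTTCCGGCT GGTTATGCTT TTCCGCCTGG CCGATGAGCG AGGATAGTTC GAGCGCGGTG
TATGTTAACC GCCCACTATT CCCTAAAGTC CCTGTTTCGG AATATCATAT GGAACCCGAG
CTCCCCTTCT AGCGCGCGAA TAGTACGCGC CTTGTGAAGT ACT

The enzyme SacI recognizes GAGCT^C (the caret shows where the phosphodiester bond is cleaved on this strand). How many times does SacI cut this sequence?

1

GAGCTC occurs starting at position 118.
SacI cuts at 1 site.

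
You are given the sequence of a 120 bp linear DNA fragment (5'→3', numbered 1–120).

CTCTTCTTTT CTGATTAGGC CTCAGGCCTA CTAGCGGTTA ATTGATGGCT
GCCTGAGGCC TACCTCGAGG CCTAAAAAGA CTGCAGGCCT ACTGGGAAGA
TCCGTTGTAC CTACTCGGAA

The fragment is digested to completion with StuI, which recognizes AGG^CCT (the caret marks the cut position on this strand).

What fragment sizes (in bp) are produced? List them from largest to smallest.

33, 32, 19, 17, 12, 7 bp

StuI sites (AGGCCT) start at positions 17, 24, 56, 68, 85.
StuI cuts after base 3 of each site, so after positions 19, 26, 58, 70, 87.
Linear molecule, 5 cuts → 6 fragments:
  1–19 → 19 bp
  20–26 → 7 bp
  27–58 → 32 bp
  59–70 → 12 bp
  71–87 → 17 bp
  88–120 → 33 bp
Sorted largest to smallest: 33, 32, 19, 17, 12, 7 bp.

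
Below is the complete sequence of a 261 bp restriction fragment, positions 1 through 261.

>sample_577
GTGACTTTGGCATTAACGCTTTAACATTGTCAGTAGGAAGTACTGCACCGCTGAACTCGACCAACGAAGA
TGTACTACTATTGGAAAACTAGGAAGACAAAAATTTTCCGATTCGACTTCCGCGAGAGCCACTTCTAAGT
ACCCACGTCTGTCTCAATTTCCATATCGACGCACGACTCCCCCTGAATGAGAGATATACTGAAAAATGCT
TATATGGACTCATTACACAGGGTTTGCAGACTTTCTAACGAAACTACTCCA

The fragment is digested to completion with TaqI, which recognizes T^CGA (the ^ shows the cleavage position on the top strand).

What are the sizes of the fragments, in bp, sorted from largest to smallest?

95, 57, 56, 53 bp

TaqI sites (TCGA) start at positions 57, 113, 166.
TaqI cuts after the first base of each site, so after positions 57, 113, 166.
Linear molecule, 3 cuts → 4 fragments:
  1–57 → 57 bp
  58–113 → 56 bp
  114–166 → 53 bp
  167–261 → 95 bp
Sorted largest to smallest: 95, 57, 56, 53 bp.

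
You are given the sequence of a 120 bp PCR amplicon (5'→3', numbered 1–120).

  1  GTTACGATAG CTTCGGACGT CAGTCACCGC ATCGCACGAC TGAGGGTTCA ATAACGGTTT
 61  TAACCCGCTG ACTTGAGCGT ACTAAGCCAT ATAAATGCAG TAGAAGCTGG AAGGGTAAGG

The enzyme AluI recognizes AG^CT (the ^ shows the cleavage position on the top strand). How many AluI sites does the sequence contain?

AGCT occurs starting at positions 9, 105.
AluI cuts at 2 sites.

2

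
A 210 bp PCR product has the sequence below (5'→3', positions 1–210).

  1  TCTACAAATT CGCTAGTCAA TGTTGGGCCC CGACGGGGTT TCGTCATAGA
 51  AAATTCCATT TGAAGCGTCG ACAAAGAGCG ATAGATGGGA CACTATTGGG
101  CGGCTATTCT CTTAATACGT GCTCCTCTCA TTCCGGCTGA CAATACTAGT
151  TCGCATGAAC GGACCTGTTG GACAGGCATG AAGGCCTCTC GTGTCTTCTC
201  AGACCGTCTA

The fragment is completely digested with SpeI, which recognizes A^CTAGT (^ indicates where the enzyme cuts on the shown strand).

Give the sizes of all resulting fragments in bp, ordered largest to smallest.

The SpeI site (ACTAGT) starts at position 145.
SpeI cuts after the first base of each site, so after position 145.
Linear molecule, 1 cut → 2 fragments:
  1–145 → 145 bp
  146–210 → 65 bp
Sorted largest to smallest: 145, 65 bp.

145, 65 bp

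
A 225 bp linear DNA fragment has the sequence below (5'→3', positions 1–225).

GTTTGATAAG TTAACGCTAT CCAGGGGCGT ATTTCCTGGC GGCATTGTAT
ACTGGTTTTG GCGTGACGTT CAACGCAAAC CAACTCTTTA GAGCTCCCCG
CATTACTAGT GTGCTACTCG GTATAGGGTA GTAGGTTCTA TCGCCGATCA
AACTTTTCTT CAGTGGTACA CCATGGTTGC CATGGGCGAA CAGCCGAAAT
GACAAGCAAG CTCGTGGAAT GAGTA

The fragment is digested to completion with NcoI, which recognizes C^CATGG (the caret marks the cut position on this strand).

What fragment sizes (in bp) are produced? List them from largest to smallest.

171, 45, 9 bp

NcoI sites (CCATGG) start at positions 171, 180.
NcoI cuts after the first base of each site, so after positions 171, 180.
Linear molecule, 2 cuts → 3 fragments:
  1–171 → 171 bp
  172–180 → 9 bp
  181–225 → 45 bp
Sorted largest to smallest: 171, 45, 9 bp.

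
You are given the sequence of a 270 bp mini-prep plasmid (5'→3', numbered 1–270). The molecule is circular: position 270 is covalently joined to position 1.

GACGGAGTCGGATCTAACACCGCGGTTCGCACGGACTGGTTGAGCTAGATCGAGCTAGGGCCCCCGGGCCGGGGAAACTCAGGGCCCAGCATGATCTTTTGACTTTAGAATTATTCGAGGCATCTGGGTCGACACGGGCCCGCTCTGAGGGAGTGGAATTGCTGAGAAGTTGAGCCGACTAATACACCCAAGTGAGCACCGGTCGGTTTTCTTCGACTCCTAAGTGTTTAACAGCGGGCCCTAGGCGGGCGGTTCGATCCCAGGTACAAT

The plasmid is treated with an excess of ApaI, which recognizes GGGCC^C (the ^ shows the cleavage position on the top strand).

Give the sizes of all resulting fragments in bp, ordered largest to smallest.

ApaI sites (GGGCCC) start at positions 58, 82, 136, 236.
ApaI cuts after base 5 of each site (before the last base), so after positions 62, 86, 140, 240.
Circular molecule, 4 cuts → 4 fragments:
  63–86 → 24 bp
  87–140 → 54 bp
  141–240 → 100 bp
  241–270 then 1–62 → 30 + 62 = 92 bp
Sorted largest to smallest: 100, 92, 54, 24 bp.

100, 92, 54, 24 bp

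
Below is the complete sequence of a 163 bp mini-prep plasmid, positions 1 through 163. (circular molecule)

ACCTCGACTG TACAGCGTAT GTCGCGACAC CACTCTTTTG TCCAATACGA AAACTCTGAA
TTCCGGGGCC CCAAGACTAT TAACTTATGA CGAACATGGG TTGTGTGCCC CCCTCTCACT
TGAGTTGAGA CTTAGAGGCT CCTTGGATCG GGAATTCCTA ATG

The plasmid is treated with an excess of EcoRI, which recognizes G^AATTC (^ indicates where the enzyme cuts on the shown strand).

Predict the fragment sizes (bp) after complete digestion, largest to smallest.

94, 69 bp

EcoRI sites (GAATTC) start at positions 58, 152.
EcoRI cuts after the first base of each site, so after positions 58, 152.
Circular molecule, 2 cuts → 2 fragments:
  59–152 → 94 bp
  153–163 then 1–58 → 11 + 58 = 69 bp
Sorted largest to smallest: 94, 69 bp.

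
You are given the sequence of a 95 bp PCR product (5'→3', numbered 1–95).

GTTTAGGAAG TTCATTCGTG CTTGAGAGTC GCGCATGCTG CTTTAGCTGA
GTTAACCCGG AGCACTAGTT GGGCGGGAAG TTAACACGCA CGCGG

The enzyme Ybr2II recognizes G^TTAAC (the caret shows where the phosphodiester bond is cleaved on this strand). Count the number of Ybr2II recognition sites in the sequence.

2

GTTAAC occurs starting at positions 51, 80.
Ybr2II cuts at 2 sites.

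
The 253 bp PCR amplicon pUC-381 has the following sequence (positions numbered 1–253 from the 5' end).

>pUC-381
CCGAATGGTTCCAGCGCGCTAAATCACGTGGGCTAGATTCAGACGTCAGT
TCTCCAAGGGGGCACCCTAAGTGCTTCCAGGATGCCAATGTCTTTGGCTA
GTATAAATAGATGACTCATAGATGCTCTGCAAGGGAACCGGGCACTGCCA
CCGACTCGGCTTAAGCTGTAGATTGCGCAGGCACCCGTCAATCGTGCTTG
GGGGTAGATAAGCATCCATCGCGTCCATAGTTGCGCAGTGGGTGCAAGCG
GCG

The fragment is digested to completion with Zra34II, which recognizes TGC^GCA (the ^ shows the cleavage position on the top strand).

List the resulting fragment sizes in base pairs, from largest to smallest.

Zra34II sites (TGCGCA) start at positions 174, 232.
Zra34II cuts after base 3 of each site, so after positions 176, 234.
Linear molecule, 2 cuts → 3 fragments:
  1–176 → 176 bp
  177–234 → 58 bp
  235–253 → 19 bp
Sorted largest to smallest: 176, 58, 19 bp.

176, 58, 19 bp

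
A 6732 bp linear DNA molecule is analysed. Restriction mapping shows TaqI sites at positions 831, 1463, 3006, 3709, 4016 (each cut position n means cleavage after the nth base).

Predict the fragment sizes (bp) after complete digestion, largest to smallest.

Linear molecule, 5 cuts → 6 fragments:
  831 − 0 = 831 bp
  1463 − 831 = 632 bp
  3006 − 1463 = 1543 bp
  3709 − 3006 = 703 bp
  4016 − 3709 = 307 bp
  6732 − 4016 = 2716 bp
Sorted largest to smallest: 2716, 1543, 831, 703, 632, 307 bp.

2716, 1543, 831, 703, 632, 307 bp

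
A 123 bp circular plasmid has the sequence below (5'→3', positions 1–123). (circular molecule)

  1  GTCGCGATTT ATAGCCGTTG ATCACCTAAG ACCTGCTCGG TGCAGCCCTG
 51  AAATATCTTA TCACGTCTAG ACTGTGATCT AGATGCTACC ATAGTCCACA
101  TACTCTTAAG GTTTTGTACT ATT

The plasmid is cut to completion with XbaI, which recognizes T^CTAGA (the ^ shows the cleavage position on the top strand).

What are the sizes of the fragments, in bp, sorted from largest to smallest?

XbaI sites (TCTAGA) start at positions 66, 78.
XbaI cuts after the first base of each site, so after positions 66, 78.
Circular molecule, 2 cuts → 2 fragments:
  67–78 → 12 bp
  79–123 then 1–66 → 45 + 66 = 111 bp
Sorted largest to smallest: 111, 12 bp.

111, 12 bp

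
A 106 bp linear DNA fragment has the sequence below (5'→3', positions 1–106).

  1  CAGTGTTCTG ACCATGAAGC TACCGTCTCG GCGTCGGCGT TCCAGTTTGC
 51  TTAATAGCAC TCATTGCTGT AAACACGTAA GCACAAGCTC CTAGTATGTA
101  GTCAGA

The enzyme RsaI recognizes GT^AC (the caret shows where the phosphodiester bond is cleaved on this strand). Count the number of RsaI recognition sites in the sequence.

0

No occurrence of GTAC is present in the sequence.
RsaI does not cut: 0 sites.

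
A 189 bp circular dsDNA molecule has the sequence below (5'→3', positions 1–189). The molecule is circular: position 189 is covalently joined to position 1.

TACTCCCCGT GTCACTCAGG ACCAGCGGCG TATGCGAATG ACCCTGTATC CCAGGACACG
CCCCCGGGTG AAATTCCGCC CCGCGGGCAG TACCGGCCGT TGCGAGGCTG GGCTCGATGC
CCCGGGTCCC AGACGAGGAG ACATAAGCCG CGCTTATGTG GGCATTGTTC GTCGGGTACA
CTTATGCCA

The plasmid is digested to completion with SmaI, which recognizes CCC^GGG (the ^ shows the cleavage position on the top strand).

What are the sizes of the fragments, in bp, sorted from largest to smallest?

131, 58 bp

SmaI sites (CCCGGG) start at positions 63, 121.
SmaI cuts after base 3 of each site, so after positions 65, 123.
Circular molecule, 2 cuts → 2 fragments:
  66–123 → 58 bp
  124–189 then 1–65 → 66 + 65 = 131 bp
Sorted largest to smallest: 131, 58 bp.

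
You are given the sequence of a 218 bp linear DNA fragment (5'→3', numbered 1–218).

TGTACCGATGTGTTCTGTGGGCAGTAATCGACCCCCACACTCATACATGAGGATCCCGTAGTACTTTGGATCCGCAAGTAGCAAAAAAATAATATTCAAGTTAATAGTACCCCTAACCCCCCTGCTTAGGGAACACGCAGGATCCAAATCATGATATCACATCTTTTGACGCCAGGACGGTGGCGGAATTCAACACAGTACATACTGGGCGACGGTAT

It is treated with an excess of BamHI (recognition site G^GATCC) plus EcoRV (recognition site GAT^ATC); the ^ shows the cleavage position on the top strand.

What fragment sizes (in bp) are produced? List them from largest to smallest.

BamHI sites (GGATCC) start at positions 51, 68, 140.
BamHI cuts after the first base of each site, so after positions 51, 68, 140.
The EcoRV site (GATATC) starts at position 153.
EcoRV cuts after base 3 of each site, so after position 155.
Combined cut positions: 51, 68, 140, 155.
Linear molecule, 4 cuts → 5 fragments:
  1–51 → 51 bp
  52–68 → 17 bp
  69–140 → 72 bp
  141–155 → 15 bp
  156–218 → 63 bp
Sorted largest to smallest: 72, 63, 51, 17, 15 bp.

72, 63, 51, 17, 15 bp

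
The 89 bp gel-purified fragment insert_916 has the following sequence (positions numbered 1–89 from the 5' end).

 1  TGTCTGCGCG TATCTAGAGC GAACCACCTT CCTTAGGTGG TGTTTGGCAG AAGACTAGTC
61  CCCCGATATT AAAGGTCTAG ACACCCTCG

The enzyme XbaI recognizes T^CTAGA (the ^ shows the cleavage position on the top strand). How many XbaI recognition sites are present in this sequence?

TCTAGA occurs starting at positions 13, 76.
XbaI cuts at 2 sites.

2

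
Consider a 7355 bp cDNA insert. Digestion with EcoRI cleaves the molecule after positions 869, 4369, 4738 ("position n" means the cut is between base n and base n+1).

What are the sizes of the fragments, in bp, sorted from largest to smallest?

Linear molecule, 3 cuts → 4 fragments:
  869 − 0 = 869 bp
  4369 − 869 = 3500 bp
  4738 − 4369 = 369 bp
  7355 − 4738 = 2617 bp
Sorted largest to smallest: 3500, 2617, 869, 369 bp.

3500, 2617, 869, 369 bp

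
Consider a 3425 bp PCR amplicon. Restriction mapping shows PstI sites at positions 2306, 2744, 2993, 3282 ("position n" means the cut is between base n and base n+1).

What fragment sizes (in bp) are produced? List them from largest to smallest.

2306, 438, 289, 249, 143 bp

Linear molecule, 4 cuts → 5 fragments:
  2306 − 0 = 2306 bp
  2744 − 2306 = 438 bp
  2993 − 2744 = 249 bp
  3282 − 2993 = 289 bp
  3425 − 3282 = 143 bp
Sorted largest to smallest: 2306, 438, 289, 249, 143 bp.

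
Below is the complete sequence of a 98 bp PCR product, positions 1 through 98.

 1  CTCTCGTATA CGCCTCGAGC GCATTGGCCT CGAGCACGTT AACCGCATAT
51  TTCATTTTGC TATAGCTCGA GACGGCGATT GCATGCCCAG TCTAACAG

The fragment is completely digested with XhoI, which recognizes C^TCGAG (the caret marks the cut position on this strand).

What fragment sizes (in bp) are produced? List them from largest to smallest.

37, 32, 15, 14 bp

XhoI sites (CTCGAG) start at positions 14, 29, 66.
XhoI cuts after the first base of each site, so after positions 14, 29, 66.
Linear molecule, 3 cuts → 4 fragments:
  1–14 → 14 bp
  15–29 → 15 bp
  30–66 → 37 bp
  67–98 → 32 bp
Sorted largest to smallest: 37, 32, 15, 14 bp.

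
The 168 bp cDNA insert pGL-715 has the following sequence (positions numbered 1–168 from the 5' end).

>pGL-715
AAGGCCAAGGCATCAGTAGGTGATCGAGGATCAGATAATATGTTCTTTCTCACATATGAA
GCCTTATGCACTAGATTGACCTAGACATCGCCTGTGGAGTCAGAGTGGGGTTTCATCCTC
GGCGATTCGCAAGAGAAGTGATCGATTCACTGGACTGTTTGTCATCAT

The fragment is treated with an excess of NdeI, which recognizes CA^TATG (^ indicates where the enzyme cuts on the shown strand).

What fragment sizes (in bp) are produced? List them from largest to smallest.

114, 54 bp

The NdeI site (CATATG) starts at position 53.
NdeI cuts after base 2 of each site, so after position 54.
Linear molecule, 1 cut → 2 fragments:
  1–54 → 54 bp
  55–168 → 114 bp
Sorted largest to smallest: 114, 54 bp.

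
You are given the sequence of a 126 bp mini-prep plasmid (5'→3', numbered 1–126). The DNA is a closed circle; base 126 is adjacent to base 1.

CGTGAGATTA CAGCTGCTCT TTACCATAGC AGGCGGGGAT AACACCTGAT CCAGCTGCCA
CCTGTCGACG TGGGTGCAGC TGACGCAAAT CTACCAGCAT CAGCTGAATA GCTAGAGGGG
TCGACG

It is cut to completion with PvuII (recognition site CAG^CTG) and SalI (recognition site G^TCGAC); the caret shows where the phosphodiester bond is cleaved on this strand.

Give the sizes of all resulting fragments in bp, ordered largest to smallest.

PvuII sites (CAGCTG) start at positions 11, 52, 77, 101.
PvuII cuts after base 3 of each site, so after positions 13, 54, 79, 103.
SalI sites (GTCGAC) start at positions 64, 120.
SalI cuts after the first base of each site, so after positions 64, 120.
Combined cut positions: 13, 54, 64, 79, 103, 120.
Circular molecule, 6 cuts → 6 fragments:
  14–54 → 41 bp
  55–64 → 10 bp
  65–79 → 15 bp
  80–103 → 24 bp
  104–120 → 17 bp
  121–126 then 1–13 → 6 + 13 = 19 bp
Sorted largest to smallest: 41, 24, 19, 17, 15, 10 bp.

41, 24, 19, 17, 15, 10 bp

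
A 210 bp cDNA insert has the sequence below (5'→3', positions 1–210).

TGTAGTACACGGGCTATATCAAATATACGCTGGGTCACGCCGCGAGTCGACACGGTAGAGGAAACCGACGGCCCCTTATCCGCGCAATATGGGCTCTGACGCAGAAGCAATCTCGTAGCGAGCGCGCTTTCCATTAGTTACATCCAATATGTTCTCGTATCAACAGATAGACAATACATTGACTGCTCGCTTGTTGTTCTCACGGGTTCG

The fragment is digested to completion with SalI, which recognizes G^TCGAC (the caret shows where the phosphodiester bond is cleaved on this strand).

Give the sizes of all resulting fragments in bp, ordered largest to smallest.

164, 46 bp

The SalI site (GTCGAC) starts at position 46.
SalI cuts after the first base of each site, so after position 46.
Linear molecule, 1 cut → 2 fragments:
  1–46 → 46 bp
  47–210 → 164 bp
Sorted largest to smallest: 164, 46 bp.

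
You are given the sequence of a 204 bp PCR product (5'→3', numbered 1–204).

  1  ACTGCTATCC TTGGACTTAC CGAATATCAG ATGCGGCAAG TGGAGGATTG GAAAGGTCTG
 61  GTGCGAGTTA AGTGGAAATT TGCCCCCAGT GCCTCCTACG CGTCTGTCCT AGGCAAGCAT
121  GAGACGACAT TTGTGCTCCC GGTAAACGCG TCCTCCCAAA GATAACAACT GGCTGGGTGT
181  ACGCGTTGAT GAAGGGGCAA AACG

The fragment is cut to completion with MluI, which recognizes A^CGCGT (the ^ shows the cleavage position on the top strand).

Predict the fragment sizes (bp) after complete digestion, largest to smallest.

98, 48, 35, 23 bp

MluI sites (ACGCGT) start at positions 98, 146, 181.
MluI cuts after the first base of each site, so after positions 98, 146, 181.
Linear molecule, 3 cuts → 4 fragments:
  1–98 → 98 bp
  99–146 → 48 bp
  147–181 → 35 bp
  182–204 → 23 bp
Sorted largest to smallest: 98, 48, 35, 23 bp.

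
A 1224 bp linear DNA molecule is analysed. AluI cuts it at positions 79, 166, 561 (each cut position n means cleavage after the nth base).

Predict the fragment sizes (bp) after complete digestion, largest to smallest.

663, 395, 87, 79 bp

Linear molecule, 3 cuts → 4 fragments:
  79 − 0 = 79 bp
  166 − 79 = 87 bp
  561 − 166 = 395 bp
  1224 − 561 = 663 bp
Sorted largest to smallest: 663, 395, 87, 79 bp.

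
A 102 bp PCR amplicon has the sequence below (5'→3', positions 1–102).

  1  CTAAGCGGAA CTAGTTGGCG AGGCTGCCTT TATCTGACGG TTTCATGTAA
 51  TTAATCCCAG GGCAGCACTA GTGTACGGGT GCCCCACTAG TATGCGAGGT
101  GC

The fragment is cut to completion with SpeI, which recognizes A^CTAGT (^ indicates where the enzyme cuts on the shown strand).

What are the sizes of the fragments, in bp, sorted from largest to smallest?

SpeI sites (ACTAGT) start at positions 10, 67, 86.
SpeI cuts after the first base of each site, so after positions 10, 67, 86.
Linear molecule, 3 cuts → 4 fragments:
  1–10 → 10 bp
  11–67 → 57 bp
  68–86 → 19 bp
  87–102 → 16 bp
Sorted largest to smallest: 57, 19, 16, 10 bp.

57, 19, 16, 10 bp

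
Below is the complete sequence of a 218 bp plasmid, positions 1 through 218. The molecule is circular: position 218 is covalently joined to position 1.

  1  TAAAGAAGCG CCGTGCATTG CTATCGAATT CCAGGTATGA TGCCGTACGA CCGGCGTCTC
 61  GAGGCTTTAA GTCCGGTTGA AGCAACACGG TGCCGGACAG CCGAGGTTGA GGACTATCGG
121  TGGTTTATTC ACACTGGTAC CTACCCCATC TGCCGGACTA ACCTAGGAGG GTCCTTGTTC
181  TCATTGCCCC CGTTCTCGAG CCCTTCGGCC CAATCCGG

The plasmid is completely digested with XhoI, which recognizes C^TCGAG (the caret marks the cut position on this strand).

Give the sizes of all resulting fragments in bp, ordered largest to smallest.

XhoI sites (CTCGAG) start at positions 58, 195.
XhoI cuts after the first base of each site, so after positions 58, 195.
Circular molecule, 2 cuts → 2 fragments:
  59–195 → 137 bp
  196–218 then 1–58 → 23 + 58 = 81 bp
Sorted largest to smallest: 137, 81 bp.

137, 81 bp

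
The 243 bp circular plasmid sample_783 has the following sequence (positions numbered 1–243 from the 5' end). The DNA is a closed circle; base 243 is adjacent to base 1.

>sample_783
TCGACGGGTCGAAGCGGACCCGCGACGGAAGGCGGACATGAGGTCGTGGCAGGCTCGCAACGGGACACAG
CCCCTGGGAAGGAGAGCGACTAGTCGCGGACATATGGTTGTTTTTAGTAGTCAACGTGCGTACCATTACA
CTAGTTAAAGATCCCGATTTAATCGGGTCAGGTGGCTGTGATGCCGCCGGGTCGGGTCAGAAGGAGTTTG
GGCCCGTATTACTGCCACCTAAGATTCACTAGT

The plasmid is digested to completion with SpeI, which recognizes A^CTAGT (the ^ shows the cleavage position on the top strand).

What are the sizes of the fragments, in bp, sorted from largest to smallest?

98, 94, 51 bp

SpeI sites (ACTAGT) start at positions 89, 140, 238.
SpeI cuts after the first base of each site, so after positions 89, 140, 238.
Circular molecule, 3 cuts → 3 fragments:
  90–140 → 51 bp
  141–238 → 98 bp
  239–243 then 1–89 → 5 + 89 = 94 bp
Sorted largest to smallest: 98, 94, 51 bp.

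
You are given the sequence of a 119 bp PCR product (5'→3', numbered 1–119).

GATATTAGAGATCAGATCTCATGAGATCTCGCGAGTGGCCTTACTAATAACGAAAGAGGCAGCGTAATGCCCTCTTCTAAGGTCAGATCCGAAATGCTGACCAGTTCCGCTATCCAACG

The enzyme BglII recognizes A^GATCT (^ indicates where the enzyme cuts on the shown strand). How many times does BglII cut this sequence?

2

AGATCT occurs starting at positions 14, 24.
BglII cuts at 2 sites.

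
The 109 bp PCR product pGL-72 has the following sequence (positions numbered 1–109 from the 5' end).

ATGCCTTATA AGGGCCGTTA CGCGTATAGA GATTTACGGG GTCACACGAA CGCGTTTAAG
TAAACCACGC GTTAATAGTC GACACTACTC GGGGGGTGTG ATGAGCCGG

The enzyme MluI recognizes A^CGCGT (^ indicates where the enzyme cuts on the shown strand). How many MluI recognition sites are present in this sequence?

ACGCGT occurs starting at positions 20, 50, 67.
MluI cuts at 3 sites.

3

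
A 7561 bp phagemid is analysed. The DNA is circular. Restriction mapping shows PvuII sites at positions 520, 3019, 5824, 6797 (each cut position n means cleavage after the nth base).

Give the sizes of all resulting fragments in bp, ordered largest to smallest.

Circular molecule, 4 cuts → 4 fragments:
  3019 − 520 = 2499 bp
  5824 − 3019 = 2805 bp
  6797 − 5824 = 973 bp
  wrap: 7561 − 6797 + 520 = 1284 bp
Sorted largest to smallest: 2805, 2499, 1284, 973 bp.

2805, 2499, 1284, 973 bp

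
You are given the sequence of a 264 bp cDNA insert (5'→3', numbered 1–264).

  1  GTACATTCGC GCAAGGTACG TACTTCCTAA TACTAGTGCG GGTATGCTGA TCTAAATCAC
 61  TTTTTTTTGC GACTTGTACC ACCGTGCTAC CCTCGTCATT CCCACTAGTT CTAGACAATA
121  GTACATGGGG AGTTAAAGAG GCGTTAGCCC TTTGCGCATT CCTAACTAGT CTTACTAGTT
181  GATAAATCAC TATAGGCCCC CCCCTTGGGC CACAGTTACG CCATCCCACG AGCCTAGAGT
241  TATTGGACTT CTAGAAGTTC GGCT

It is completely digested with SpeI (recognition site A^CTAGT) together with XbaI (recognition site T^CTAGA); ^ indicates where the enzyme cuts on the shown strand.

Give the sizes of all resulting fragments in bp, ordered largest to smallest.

76, 72, 55, 32, 14, 9, 6 bp

SpeI sites (ACTAGT) start at positions 32, 104, 165, 174.
SpeI cuts after the first base of each site, so after positions 32, 104, 165, 174.
XbaI sites (TCTAGA) start at positions 110, 250.
XbaI cuts after the first base of each site, so after positions 110, 250.
Combined cut positions: 32, 104, 110, 165, 174, 250.
Linear molecule, 6 cuts → 7 fragments:
  1–32 → 32 bp
  33–104 → 72 bp
  105–110 → 6 bp
  111–165 → 55 bp
  166–174 → 9 bp
  175–250 → 76 bp
  251–264 → 14 bp
Sorted largest to smallest: 76, 72, 55, 32, 14, 9, 6 bp.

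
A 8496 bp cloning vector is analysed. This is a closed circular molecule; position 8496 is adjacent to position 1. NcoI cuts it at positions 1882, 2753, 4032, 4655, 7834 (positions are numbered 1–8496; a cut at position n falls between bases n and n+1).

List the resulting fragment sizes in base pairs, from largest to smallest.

Circular molecule, 5 cuts → 5 fragments:
  2753 − 1882 = 871 bp
  4032 − 2753 = 1279 bp
  4655 − 4032 = 623 bp
  7834 − 4655 = 3179 bp
  wrap: 8496 − 7834 + 1882 = 2544 bp
Sorted largest to smallest: 3179, 2544, 1279, 871, 623 bp.

3179, 2544, 1279, 871, 623 bp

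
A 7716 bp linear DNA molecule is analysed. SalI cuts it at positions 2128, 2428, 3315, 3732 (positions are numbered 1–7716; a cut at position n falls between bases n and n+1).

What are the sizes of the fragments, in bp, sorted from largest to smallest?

3984, 2128, 887, 417, 300 bp

Linear molecule, 4 cuts → 5 fragments:
  2128 − 0 = 2128 bp
  2428 − 2128 = 300 bp
  3315 − 2428 = 887 bp
  3732 − 3315 = 417 bp
  7716 − 3732 = 3984 bp
Sorted largest to smallest: 3984, 2128, 887, 417, 300 bp.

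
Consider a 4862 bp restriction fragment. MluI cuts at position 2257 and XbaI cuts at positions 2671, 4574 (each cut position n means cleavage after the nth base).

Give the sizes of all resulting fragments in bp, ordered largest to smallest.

2257, 1903, 414, 288 bp

Combined cut positions (sorted): 2257, 2671, 4574.
Linear molecule, 3 cuts → 4 fragments:
  2257 − 0 = 2257 bp
  2671 − 2257 = 414 bp
  4574 − 2671 = 1903 bp
  4862 − 4574 = 288 bp
Sorted largest to smallest: 2257, 1903, 414, 288 bp.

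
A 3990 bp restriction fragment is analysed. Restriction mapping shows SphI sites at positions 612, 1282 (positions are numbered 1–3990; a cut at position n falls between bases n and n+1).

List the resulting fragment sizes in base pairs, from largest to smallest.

2708, 670, 612 bp

Linear molecule, 2 cuts → 3 fragments:
  612 − 0 = 612 bp
  1282 − 612 = 670 bp
  3990 − 1282 = 2708 bp
Sorted largest to smallest: 2708, 670, 612 bp.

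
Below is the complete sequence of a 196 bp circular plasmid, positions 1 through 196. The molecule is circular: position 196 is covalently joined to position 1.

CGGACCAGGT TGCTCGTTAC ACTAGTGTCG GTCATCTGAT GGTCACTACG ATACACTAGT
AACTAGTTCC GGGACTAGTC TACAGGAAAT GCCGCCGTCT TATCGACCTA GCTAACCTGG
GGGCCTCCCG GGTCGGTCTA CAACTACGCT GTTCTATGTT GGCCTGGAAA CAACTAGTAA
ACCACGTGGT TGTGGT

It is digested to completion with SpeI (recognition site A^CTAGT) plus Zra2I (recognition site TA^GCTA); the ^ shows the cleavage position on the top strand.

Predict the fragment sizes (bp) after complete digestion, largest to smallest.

SpeI sites (ACTAGT) start at positions 21, 55, 62, 74, 173.
SpeI cuts after the first base of each site, so after positions 21, 55, 62, 74, 173.
The Zra2I site (TAGCTA) starts at position 109.
Zra2I cuts after base 2 of each site, so after position 110.
Combined cut positions: 21, 55, 62, 74, 110, 173.
Circular molecule, 6 cuts → 6 fragments:
  22–55 → 34 bp
  56–62 → 7 bp
  63–74 → 12 bp
  75–110 → 36 bp
  111–173 → 63 bp
  174–196 then 1–21 → 23 + 21 = 44 bp
Sorted largest to smallest: 63, 44, 36, 34, 12, 7 bp.

63, 44, 36, 34, 12, 7 bp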